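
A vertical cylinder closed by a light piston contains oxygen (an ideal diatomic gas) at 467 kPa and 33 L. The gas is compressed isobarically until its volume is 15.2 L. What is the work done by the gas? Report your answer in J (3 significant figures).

W ≈ -8310 J

Isobaric: W = P ΔV.
W = (467 kPa)(15.2 − 33 L) = (467)(-17.8) = -8313 J.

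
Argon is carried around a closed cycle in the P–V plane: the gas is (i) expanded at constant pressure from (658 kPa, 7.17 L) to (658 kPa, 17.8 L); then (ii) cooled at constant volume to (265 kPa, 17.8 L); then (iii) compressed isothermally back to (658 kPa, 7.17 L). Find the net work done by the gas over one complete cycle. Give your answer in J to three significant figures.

Leg (i): W = PΔV = (658)(17.8 − 7.17) = 6995 J.
Leg (ii): W = 0.
Leg (iii): W = PᵢVᵢ ln(V_f/Vᵢ) = (4717) ln(7.17/17.8) = -4289 J.
W_net = 6995 − 4289 = 2705 J.

W_net ≈ 2710 J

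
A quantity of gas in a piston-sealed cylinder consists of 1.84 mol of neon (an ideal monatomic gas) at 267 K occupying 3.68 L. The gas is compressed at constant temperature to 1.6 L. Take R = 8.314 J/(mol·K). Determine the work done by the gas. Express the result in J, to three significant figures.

Isothermal: W = nRT ln(V₂/V₁).
W = (1.84)(8.314)(267) × ln(1.6/3.68)
  = 4085 × -0.8329
W_by_gas = -3402 J.

W ≈ -3400 J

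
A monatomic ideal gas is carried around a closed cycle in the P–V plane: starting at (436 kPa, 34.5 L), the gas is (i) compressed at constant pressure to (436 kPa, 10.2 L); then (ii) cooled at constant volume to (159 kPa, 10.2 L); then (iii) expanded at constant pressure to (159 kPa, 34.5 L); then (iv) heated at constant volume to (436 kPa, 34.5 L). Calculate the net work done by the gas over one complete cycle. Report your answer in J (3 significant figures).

Constant-volume legs do no work.
W(i) = (436)(10.2 − 34.5) = -10595 J; W(iii) = (159)(34.5 − 10.2) = 3864 J.
W_net = -10595 + 3864 = -6731 J (the counter-clockwise enclosed area).

W_net ≈ -6730 J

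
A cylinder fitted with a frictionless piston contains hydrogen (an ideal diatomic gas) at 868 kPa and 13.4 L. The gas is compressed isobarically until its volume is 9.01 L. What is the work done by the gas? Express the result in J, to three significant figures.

W ≈ -3810 J

Isobaric: W = P ΔV.
W = (868 kPa)(9.01 − 13.4 L) = (868)(-4.39) = -3811 J.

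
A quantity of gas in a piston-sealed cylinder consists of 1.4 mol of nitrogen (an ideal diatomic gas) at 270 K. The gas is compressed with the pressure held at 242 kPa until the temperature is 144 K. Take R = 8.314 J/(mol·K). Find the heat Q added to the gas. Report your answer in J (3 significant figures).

Isobaric: W = nRΔT = (1.4)(8.314)(-126) = -1467 J.
ΔU = nCᵥΔT with Cᵥ = 5R/2: ΔU = (1.4)(20.79)(-126) = -3666 J.
Q = ΔU + W = -3666 − 1467 = -5133 J.

Q ≈ -5130 J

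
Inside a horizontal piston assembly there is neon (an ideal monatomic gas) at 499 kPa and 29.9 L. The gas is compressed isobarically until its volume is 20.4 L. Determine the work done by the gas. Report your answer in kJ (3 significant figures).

W ≈ -4.74 kJ

Isobaric: W = P ΔV.
W = (499 kPa)(20.4 − 29.9 L) = (499)(-9.5) = -4740 J.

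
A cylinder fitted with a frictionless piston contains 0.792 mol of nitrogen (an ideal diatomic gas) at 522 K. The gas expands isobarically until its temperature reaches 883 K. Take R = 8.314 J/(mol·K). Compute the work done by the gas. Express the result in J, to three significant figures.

Isobaric: W = P ΔV = nR ΔT.
W = (0.792)(8.314)(883 − 522) = 2377 J.

W ≈ 2380 J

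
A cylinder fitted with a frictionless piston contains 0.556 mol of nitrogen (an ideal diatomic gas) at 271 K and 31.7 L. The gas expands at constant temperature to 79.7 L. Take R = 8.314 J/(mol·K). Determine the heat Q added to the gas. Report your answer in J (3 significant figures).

Isothermal ⇒ ΔU = 0, so Q = W = nRT ln(V₂/V₁).
Q = (0.556)(8.314)(271) ln(79.7/31.7) = 1253 × 0.922 = 1155 J.

Q ≈ 1150 J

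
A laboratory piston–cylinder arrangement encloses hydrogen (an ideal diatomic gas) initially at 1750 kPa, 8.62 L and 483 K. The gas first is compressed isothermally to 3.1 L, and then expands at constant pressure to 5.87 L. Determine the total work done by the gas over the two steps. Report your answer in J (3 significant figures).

Step 1 (isothermal): W = P₁V₁ ln(V₂/V₁) = (15085) ln(3.1/8.62) = -15427 J.
After step 1: P = 4866 kPa, V = 3.1 L, T = 483 K.
Step 2 (isobaric): W = PΔV = (4866 kPa)(5.87 − 3.1 L) = 13479 J.
W_total = -15427 + 13479 = -1948 J.

W_total ≈ -1950 J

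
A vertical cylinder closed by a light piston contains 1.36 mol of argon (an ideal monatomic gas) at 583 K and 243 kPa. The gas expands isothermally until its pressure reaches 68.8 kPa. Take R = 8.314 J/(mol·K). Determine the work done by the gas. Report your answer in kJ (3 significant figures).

Isothermal process: W = nRT ln(V₂/V₁) = nRT ln(P₁/P₂).
W = (1.36)(8.314)(583) × ln(243/68.8)
  = 6592 × ln(3.532) = 6592 × 1.262
W_by_gas = 8318 J.

W ≈ 8.32 kJ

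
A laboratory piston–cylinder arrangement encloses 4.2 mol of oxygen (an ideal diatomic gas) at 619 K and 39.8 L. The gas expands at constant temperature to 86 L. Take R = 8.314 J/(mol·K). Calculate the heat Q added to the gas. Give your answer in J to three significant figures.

Q ≈ 16700 J

Isothermal ⇒ ΔU = 0, so Q = W = nRT ln(V₂/V₁).
Q = (4.2)(8.314)(619) ln(86/39.8) = 21615 × 0.7705 = 16654 J.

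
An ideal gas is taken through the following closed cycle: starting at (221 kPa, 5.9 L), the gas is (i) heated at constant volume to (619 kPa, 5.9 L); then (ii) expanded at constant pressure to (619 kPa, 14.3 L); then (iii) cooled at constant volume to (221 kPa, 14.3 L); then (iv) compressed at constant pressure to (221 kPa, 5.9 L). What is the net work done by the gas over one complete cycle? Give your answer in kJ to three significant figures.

W_net ≈ 3.34 kJ

Constant-volume legs do no work.
W(ii) = (619)(14.3 − 5.9) = 5200 J; W(iv) = (221)(5.9 − 14.3) = -1856 J.
W_net = 5200 − 1856 = 3343 J (the clockwise enclosed area).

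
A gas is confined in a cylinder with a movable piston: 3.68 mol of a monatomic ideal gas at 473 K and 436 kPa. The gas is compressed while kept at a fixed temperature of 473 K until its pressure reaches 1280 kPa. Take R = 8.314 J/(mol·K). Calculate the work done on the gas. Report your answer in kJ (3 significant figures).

Isothermal process: W = nRT ln(V₂/V₁) = nRT ln(P₁/P₂).
W = (3.68)(8.314)(473) × ln(436/1280)
  = 14472 × ln(0.3406) = 14472 × -1.077
W_by_gas = -15586 J; work on gas = −W_by = 15586 J.

W ≈ 15.6 kJ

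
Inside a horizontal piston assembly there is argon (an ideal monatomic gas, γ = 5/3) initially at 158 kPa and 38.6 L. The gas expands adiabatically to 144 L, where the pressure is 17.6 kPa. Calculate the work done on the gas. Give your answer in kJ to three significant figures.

Adiabatic: W = (P₁V₁ − P₂V₂)/(γ − 1) with γ = 5/3.
P₁V₁ = 6099 J, P₂V₂ = 2534 J.
W = (6099 − 2534) / 0.6667 = 5347 J.
Work on gas = −W_by = -5347 J.

W ≈ -5.35 kJ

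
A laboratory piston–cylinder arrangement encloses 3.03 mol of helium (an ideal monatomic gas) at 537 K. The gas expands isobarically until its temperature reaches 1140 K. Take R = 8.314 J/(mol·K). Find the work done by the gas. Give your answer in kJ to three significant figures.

W ≈ 15.2 kJ

Isobaric: W = P ΔV = nR ΔT.
W = (3.03)(8.314)(1140 − 537) = 15190 J.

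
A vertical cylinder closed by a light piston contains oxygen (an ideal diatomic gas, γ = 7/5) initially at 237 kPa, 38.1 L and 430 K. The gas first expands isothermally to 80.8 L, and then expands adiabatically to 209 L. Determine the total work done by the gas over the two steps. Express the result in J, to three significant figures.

Step 1 (isothermal): W = P₁V₁ ln(V₂/V₁) = (9030) ln(80.8/38.1) = 6788 J.
After step 1: P = 111.8 kPa, V = 80.8 L, T = 430 K.
Step 2 (adiabatic): W = (P₁V₁ − P₂V₂)/(γ−1) = (9030 − 6174)/0.4 = 7139 J.
W_total = 6788 + 7139 = 13927 J.

W_total ≈ 13900 J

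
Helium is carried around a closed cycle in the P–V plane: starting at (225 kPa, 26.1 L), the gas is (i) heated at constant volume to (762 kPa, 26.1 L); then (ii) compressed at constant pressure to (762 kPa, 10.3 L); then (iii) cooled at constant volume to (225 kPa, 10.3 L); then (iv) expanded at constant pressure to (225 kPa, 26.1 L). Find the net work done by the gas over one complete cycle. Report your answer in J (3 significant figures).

W_net ≈ -8480 J

Constant-volume legs do no work.
W(ii) = (762)(10.3 − 26.1) = -12040 J; W(iv) = (225)(26.1 − 10.3) = 3555 J.
W_net = -12040 + 3555 = -8485 J (the counter-clockwise enclosed area).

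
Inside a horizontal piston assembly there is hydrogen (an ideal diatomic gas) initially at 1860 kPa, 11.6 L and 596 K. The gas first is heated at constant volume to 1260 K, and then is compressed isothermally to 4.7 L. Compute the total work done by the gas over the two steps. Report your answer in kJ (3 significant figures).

W_total ≈ -41.2 kJ

Step 1 (isochoric): W = 0 (constant volume).
After step 1: P = 3932 kPa (V unchanged).
Step 2 (isothermal): W = P₁V₁ ln(V₂/V₁) = (45614) ln(4.7/11.6) = -41209 J.
W_total = 0 − 41209 = -41209 J.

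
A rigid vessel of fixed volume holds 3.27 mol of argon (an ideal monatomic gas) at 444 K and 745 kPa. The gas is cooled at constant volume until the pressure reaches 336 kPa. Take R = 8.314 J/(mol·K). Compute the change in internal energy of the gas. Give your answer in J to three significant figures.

ΔU ≈ -9940 J

Constant volume ⇒ W = 0, so Q = ΔU = nCᵥΔT with Cᵥ = 3R/2 = 12.47 J/(mol·K).
At constant V, T₂/T₁ = P₂/P₁ ⇒ ΔT = T₁(P₂/P₁ − 1) = 444·(336/745 − 1) = -243.8 K.
ΔU = (3.27)(12.47)(-243.8) = -9940 J.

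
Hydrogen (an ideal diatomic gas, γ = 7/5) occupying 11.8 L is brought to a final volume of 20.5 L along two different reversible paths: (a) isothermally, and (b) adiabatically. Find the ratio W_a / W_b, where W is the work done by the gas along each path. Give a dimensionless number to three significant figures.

Path (a) isothermal: W = P₁V₁ ln(V₂/V₁) → W_a/(P₁V₁) = 0.5523.
Path (b) adiabatic: W = P₁V₁(1 − (V₁/V₂)^(γ−1))/(γ−1) → W_b/(P₁V₁) = 0.4956.
W_a / W_b = 0.5523 / 0.4956 = 1.115.

W_a / W_b ≈ 1.11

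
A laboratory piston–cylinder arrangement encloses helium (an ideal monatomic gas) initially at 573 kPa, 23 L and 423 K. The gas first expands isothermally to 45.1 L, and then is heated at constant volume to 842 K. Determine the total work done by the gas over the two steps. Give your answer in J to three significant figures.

W_total ≈ 8870 J

Step 1 (isothermal): W = P₁V₁ ln(V₂/V₁) = (13179) ln(45.1/23) = 8875 J.
Step 2 (isochoric): W = 0 (constant volume).
W_total = 8875 + 0 = 8875 J.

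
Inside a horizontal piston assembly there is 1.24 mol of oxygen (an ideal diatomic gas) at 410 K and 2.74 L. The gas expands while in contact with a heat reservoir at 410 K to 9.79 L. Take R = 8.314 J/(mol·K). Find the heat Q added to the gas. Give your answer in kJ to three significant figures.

Q ≈ 5.38 kJ

Isothermal ⇒ ΔU = 0, so Q = W = nRT ln(V₂/V₁).
Q = (1.24)(8.314)(410) ln(9.79/2.74) = 4227 × 1.273 = 5382 J.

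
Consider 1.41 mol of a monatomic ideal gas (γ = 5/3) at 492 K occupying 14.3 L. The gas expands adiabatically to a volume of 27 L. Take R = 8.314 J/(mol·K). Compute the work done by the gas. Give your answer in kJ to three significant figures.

Adiabatic: TV^(γ−1) = const with γ = 5/3.
T₂ = T₁ (V₁/V₂)^(γ−1) = 492 × (14.3/27)^0.667 = 492 × 0.6546 = 322.1 K.
W_by = nCᵥ(T₁ − T₂) = (1.41)(12.47)(492 − 322.1) = 2988 J.

W ≈ 2.99 kJ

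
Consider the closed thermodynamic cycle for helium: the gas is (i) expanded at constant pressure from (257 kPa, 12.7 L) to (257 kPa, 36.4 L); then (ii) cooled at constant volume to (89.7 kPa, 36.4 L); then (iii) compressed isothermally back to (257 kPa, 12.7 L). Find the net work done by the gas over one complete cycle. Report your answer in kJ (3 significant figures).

Leg (i): W = PΔV = (257)(36.4 − 12.7) = 6091 J.
Leg (ii): W = 0.
Leg (iii): W = PᵢVᵢ ln(V_f/Vᵢ) = (3265) ln(12.7/36.4) = -3438 J.
W_net = 6091 − 3438 = 2653 J.

W_net ≈ 2.65 kJ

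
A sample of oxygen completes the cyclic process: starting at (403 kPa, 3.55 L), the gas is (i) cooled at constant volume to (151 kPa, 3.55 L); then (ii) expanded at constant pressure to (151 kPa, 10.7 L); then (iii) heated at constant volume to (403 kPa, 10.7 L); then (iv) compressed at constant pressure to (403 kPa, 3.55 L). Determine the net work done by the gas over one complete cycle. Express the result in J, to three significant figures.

Constant-volume legs do no work.
W(ii) = (151)(10.7 − 3.55) = 1080 J; W(iv) = (403)(3.55 − 10.7) = -2881 J.
W_net = 1080 − 2881 = -1802 J (the counter-clockwise enclosed area).

W_net ≈ -1800 J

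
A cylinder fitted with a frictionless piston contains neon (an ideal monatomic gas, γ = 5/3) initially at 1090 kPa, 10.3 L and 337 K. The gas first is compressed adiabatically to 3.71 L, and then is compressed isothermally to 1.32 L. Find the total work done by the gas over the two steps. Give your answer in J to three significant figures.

Step 1 (adiabatic): W = (P₁V₁ − P₂V₂)/(γ−1) = (11227 − 22177)/0.667 = -16425 J.
After step 1: P = 5978 kPa, V = 3.71 L, T = 665.7 K.
Step 2 (isothermal): W = P₁V₁ ln(V₂/V₁) = (22177) ln(1.32/3.71) = -22918 J.
W_total = -16425 − 22918 = -39343 J.

W_total ≈ -39300 J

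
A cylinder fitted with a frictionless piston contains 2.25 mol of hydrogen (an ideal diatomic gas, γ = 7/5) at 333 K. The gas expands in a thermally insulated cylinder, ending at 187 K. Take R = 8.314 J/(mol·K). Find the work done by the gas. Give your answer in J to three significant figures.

Adiabatic ⇒ Q = 0, so W_by = −ΔU = nCᵥ(T₁ − T₂).
Cᵥ = 5R/2 = 20.79 J/(mol·K).
W = (2.25)(20.79)(333 − 187) = 6828 J.

W ≈ 6830 J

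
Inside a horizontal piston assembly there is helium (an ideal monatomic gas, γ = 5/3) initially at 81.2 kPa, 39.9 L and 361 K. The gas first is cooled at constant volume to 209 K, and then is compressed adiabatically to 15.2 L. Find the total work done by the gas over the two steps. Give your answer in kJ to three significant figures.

Step 1 (isochoric): W = 0 (constant volume).
After step 1: P = 47.01 kPa (V unchanged).
Step 2 (adiabatic): W = (P₁V₁ − P₂V₂)/(γ−1) = (1876 − 3569)/0.667 = -2540 J.
W_total = 0 − 2540 = -2540 J.

W_total ≈ -2.54 kJ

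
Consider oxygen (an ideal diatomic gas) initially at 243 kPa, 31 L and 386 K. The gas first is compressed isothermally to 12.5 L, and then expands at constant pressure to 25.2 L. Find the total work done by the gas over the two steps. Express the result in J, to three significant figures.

Step 1 (isothermal): W = P₁V₁ ln(V₂/V₁) = (7533) ln(12.5/31) = -6842 J.
After step 1: P = 602.6 kPa, V = 12.5 L, T = 386 K.
Step 2 (isobaric): W = PΔV = (602.6 kPa)(25.2 − 12.5 L) = 7654 J.
W_total = -6842 + 7654 = 811.6 J.

W_total ≈ 812 J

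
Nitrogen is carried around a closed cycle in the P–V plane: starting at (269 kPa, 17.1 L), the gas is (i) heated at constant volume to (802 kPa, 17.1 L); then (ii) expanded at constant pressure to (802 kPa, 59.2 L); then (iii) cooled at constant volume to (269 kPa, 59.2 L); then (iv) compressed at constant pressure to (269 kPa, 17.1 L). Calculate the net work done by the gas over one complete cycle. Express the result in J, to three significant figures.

Constant-volume legs do no work.
W(ii) = (802)(59.2 − 17.1) = 33764 J; W(iv) = (269)(17.1 − 59.2) = -11325 J.
W_net = 33764 − 11325 = 22439 J (the clockwise enclosed area).

W_net ≈ 22400 J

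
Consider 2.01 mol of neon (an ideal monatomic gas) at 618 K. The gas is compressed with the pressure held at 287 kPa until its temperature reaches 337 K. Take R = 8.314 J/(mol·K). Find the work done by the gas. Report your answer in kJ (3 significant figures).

Isobaric: W = P ΔV = nR ΔT.
W = (2.01)(8.314)(337 − 618) = -4696 J.

W ≈ -4.70 kJ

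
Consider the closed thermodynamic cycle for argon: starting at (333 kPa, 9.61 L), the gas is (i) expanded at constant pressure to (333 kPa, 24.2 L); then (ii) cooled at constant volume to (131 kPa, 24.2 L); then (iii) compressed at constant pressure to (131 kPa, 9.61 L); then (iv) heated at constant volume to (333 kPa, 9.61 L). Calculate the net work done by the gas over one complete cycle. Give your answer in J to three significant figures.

Constant-volume legs do no work.
W(i) = (333)(24.2 − 9.61) = 4858 J; W(iii) = (131)(9.61 − 24.2) = -1911 J.
W_net = 4858 − 1911 = 2947 J (the clockwise enclosed area).

W_net ≈ 2950 J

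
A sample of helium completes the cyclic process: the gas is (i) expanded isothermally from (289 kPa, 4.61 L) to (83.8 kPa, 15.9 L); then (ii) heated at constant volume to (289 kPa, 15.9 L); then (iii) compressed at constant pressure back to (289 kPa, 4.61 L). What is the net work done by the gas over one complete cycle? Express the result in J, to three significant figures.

Leg (i): W = PᵢVᵢ ln(V_f/Vᵢ) = (1332) ln(15.9/4.61) = 1649 J.
Leg (ii): W = 0.
Leg (iii): W = PΔV = (289)(4.61 − 15.9) = -3263 J.
W_net = 1649 − 3263 = -1613 J.

W_net ≈ -1610 J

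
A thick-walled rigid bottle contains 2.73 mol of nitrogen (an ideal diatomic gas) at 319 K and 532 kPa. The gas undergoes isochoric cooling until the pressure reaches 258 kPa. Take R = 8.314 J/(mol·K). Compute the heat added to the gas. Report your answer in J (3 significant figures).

Constant volume ⇒ W = 0, so Q = ΔU = nCᵥΔT with Cᵥ = 5R/2 = 20.79 J/(mol·K).
At constant V, T₂/T₁ = P₂/P₁ ⇒ ΔT = T₁(P₂/P₁ − 1) = 319·(258/532 − 1) = -164.3 K.
ΔU = (2.73)(20.79)(-164.3) = -9323 J.

Q ≈ -9320 J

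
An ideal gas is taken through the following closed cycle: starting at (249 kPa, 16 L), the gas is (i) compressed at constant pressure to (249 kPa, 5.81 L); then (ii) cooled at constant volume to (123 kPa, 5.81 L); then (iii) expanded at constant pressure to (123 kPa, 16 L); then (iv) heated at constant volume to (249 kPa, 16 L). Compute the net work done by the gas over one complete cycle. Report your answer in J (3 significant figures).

W_net ≈ -1280 J

Constant-volume legs do no work.
W(i) = (249)(5.81 − 16) = -2537 J; W(iii) = (123)(16 − 5.81) = 1253 J.
W_net = -2537 + 1253 = -1284 J (the counter-clockwise enclosed area).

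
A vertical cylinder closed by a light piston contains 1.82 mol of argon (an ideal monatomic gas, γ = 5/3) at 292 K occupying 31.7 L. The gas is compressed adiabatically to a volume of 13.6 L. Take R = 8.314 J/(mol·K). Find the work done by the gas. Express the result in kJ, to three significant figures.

W ≈ -5.02 kJ

Adiabatic: TV^(γ−1) = const with γ = 5/3.
T₂ = T₁ (V₁/V₂)^(γ−1) = 292 × (31.7/13.6)^0.667 = 292 × 1.758 = 513.3 K.
W_by = nCᵥ(T₁ − T₂) = (1.82)(12.47)(292 − 513.3) = -5024 J.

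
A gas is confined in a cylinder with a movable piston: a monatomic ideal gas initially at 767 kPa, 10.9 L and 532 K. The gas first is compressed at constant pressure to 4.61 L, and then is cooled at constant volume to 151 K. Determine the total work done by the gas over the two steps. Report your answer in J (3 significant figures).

Step 1 (isobaric): W = PΔV = (767 kPa)(4.61 − 10.9 L) = -4824 J.
Step 2 (isochoric): W = 0 (constant volume).
W_total = -4824 + 0 = -4824 J.

W_total ≈ -4820 J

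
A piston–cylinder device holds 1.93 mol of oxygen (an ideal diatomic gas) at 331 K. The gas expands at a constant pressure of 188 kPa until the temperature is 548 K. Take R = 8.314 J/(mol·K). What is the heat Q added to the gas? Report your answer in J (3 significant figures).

Isobaric: W = nRΔT = (1.93)(8.314)(217) = 3482 J.
ΔU = nCᵥΔT with Cᵥ = 5R/2: ΔU = (1.93)(20.79)(217) = 8705 J.
Q = ΔU + W = 8705 + 3482 = 12187 J.

Q ≈ 12200 J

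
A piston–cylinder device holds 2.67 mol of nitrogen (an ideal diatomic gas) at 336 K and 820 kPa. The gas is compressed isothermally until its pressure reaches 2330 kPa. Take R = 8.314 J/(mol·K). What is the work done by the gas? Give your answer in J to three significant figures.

Isothermal process: W = nRT ln(V₂/V₁) = nRT ln(P₁/P₂).
W = (2.67)(8.314)(336) × ln(820/2330)
  = 7459 × ln(0.3519) = 7459 × -1.044
W_by_gas = -7789 J.

W ≈ -7790 J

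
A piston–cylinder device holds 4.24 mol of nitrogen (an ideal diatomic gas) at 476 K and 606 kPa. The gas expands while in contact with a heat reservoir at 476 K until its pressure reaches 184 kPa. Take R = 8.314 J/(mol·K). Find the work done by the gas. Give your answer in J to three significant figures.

Isothermal process: W = nRT ln(V₂/V₁) = nRT ln(P₁/P₂).
W = (4.24)(8.314)(476) × ln(606/184)
  = 16780 × ln(3.293) = 16780 × 1.192
W_by_gas = 20000 J.

W ≈ 20000 J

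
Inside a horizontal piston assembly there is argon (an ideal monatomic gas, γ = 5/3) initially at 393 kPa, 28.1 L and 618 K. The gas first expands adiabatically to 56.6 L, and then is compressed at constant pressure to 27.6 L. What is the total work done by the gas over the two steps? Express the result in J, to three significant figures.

Step 1 (adiabatic): W = (P₁V₁ − P₂V₂)/(γ−1) = (11043 − 6924)/0.667 = 6179 J.
After step 1: P = 122.3 kPa, V = 56.6 L, T = 387.5 K.
Step 2 (isobaric): W = PΔV = (122.3 kPa)(27.6 − 56.6 L) = -3548 J.
W_total = 6179 − 3548 = 2631 J.

W_total ≈ 2630 J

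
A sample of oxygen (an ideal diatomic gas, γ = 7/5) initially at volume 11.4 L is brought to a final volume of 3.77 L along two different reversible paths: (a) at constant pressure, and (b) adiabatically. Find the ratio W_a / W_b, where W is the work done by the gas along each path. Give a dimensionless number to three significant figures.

W_a / W_b ≈ 0.481

Path (a) isobaric: W = P₁(V₂ − V₁) → W_a/(P₁V₁) = -0.6693.
Path (b) adiabatic: W = P₁V₁(1 − (V₁/V₂)^(γ−1))/(γ−1) → W_b/(P₁V₁) = -1.392.
W_a / W_b = -0.6693 / -1.392 = 0.4808.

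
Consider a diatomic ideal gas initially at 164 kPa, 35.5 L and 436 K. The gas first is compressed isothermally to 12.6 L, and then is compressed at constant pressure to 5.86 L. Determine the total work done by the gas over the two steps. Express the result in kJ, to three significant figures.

W_total ≈ -9.14 kJ

Step 1 (isothermal): W = P₁V₁ ln(V₂/V₁) = (5822) ln(12.6/35.5) = -6031 J.
After step 1: P = 462.1 kPa, V = 12.6 L, T = 436 K.
Step 2 (isobaric): W = PΔV = (462.1 kPa)(5.86 − 12.6 L) = -3114 J.
W_total = -6031 − 3114 = -9145 J.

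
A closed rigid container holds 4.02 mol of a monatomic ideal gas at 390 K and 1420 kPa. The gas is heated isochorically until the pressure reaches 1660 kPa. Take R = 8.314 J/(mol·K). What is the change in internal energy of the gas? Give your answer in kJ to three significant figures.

ΔU ≈ 3.30 kJ

Constant volume ⇒ W = 0, so Q = ΔU = nCᵥΔT with Cᵥ = 3R/2 = 12.47 J/(mol·K).
At constant V, T₂/T₁ = P₂/P₁ ⇒ ΔT = T₁(P₂/P₁ − 1) = 390·(1660/1420 − 1) = 65.92 K.
ΔU = (4.02)(12.47)(65.92) = 3305 J.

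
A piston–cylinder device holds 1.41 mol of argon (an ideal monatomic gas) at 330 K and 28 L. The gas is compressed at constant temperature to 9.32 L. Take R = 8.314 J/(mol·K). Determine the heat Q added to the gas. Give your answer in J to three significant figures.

Isothermal ⇒ ΔU = 0, so Q = W = nRT ln(V₂/V₁).
Q = (1.41)(8.314)(330) ln(9.32/28) = 3869 × -1.1 = -4256 J.

Q ≈ -4260 J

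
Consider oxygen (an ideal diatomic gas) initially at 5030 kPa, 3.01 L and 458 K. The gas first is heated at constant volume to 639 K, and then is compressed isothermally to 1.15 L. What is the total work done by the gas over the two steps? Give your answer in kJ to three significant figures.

W_total ≈ -20.3 kJ

Step 1 (isochoric): W = 0 (constant volume).
After step 1: P = 7018 kPa (V unchanged).
Step 2 (isothermal): W = P₁V₁ ln(V₂/V₁) = (21124) ln(1.15/3.01) = -20325 J.
W_total = 0 − 20325 = -20325 J.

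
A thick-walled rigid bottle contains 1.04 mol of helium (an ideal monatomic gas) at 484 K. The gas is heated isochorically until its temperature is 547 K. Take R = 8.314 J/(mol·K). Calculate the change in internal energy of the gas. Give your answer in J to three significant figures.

ΔU ≈ 817 J

Constant volume ⇒ W = 0, so Q = ΔU = nCᵥΔT with Cᵥ = 3R/2 = 12.47 J/(mol·K).
ΔU = (1.04)(12.47)(547 − 484) = 817.1 J.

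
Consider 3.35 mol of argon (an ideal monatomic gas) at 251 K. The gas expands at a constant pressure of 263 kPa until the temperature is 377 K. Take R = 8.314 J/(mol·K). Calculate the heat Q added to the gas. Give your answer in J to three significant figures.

Isobaric: W = nRΔT = (3.35)(8.314)(126) = 3509 J.
ΔU = nCᵥΔT with Cᵥ = 3R/2: ΔU = (3.35)(12.47)(126) = 5264 J.
Q = ΔU + W = 5264 + 3509 = 8773 J.

Q ≈ 8770 J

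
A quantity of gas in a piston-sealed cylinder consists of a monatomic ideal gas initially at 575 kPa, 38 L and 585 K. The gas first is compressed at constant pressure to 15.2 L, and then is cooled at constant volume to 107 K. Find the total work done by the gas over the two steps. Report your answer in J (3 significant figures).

W_total ≈ -13100 J

Step 1 (isobaric): W = PΔV = (575 kPa)(15.2 − 38 L) = -13110 J.
Step 2 (isochoric): W = 0 (constant volume).
W_total = -13110 + 0 = -13110 J.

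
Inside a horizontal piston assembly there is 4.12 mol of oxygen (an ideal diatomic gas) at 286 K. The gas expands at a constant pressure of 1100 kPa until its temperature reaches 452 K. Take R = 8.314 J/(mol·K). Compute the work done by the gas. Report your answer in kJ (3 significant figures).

Isobaric: W = P ΔV = nR ΔT.
W = (4.12)(8.314)(452 − 286) = 5686 J.

W ≈ 5.69 kJ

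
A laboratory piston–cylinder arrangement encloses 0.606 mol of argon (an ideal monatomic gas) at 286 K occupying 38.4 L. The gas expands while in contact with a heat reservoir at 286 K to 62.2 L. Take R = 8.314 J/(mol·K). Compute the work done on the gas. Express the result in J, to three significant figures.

W ≈ -695 J

Isothermal: W = nRT ln(V₂/V₁).
W = (0.606)(8.314)(286) × ln(62.2/38.4)
  = 1441 × 0.4823
W_by_gas = 695 J; work on gas = −W_by = -695 J.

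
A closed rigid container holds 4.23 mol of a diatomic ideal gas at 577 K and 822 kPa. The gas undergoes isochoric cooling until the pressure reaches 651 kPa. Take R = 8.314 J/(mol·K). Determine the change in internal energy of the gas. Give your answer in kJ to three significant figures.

Constant volume ⇒ W = 0, so Q = ΔU = nCᵥΔT with Cᵥ = 5R/2 = 20.79 J/(mol·K).
At constant V, T₂/T₁ = P₂/P₁ ⇒ ΔT = T₁(P₂/P₁ − 1) = 577·(651/822 − 1) = -120 K.
ΔU = (4.23)(20.79)(-120) = -10553 J.

ΔU ≈ -10.6 kJ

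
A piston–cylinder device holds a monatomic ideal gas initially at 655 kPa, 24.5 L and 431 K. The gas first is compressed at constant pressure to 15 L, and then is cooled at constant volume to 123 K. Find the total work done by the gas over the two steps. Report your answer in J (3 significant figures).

Step 1 (isobaric): W = PΔV = (655 kPa)(15 − 24.5 L) = -6222 J.
Step 2 (isochoric): W = 0 (constant volume).
W_total = -6222 + 0 = -6222 J.

W_total ≈ -6220 J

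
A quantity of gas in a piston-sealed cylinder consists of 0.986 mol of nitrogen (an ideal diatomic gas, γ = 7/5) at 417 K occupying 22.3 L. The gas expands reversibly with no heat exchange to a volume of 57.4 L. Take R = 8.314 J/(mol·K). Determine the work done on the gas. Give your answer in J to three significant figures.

W ≈ -2690 J

Adiabatic: TV^(γ−1) = const with γ = 7/5.
T₂ = T₁ (V₁/V₂)^(γ−1) = 417 × (22.3/57.4)^0.4 = 417 × 0.6851 = 285.7 K.
W_by = nCᵥ(T₁ − T₂) = (0.986)(20.79)(417 − 285.7) = 2691 J.
Work on gas = −W_by = -2691 J.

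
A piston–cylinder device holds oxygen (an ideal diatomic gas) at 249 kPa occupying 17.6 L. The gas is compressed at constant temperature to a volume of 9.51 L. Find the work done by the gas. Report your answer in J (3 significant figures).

Isothermal: W = nRT ln(V₂/V₁) = P₁V₁ ln(V₂/V₁).
P₁V₁ = (249 kPa)(17.6 L) = 4382 J.
W = 4382 × ln(9.51/17.6) = 4382 × -0.6156
W_by_gas = -2698 J.

W ≈ -2700 J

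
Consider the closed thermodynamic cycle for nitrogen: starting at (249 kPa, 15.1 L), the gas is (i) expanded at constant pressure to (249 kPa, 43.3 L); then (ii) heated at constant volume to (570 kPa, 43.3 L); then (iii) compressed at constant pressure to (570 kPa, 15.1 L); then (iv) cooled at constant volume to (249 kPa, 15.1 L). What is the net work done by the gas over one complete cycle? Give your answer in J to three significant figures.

W_net ≈ -9050 J

Constant-volume legs do no work.
W(i) = (249)(43.3 − 15.1) = 7022 J; W(iii) = (570)(15.1 − 43.3) = -16074 J.
W_net = 7022 − 16074 = -9052 J (the counter-clockwise enclosed area).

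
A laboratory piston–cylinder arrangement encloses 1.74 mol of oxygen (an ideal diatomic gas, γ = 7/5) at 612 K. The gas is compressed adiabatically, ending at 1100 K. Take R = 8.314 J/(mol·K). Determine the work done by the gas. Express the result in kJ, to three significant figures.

W ≈ -17.6 kJ

Adiabatic ⇒ Q = 0, so W_by = −ΔU = nCᵥ(T₁ − T₂).
Cᵥ = 5R/2 = 20.79 J/(mol·K).
W = (1.74)(20.79)(612 − 1100) = -17649 J.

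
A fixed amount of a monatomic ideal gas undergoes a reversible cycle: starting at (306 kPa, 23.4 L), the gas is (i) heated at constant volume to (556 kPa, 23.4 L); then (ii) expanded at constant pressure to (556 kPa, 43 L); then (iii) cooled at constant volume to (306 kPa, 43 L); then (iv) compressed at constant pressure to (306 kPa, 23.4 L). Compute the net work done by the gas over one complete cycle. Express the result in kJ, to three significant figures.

W_net ≈ 4.90 kJ

Constant-volume legs do no work.
W(ii) = (556)(43 − 23.4) = 10898 J; W(iv) = (306)(23.4 − 43) = -5998 J.
W_net = 10898 − 5998 = 4900 J (the clockwise enclosed area).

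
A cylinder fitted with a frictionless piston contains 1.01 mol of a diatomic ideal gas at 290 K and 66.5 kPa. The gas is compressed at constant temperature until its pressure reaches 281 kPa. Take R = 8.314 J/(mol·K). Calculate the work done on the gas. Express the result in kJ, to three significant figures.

Isothermal process: W = nRT ln(V₂/V₁) = nRT ln(P₁/P₂).
W = (1.01)(8.314)(290) × ln(66.5/281)
  = 2435 × ln(0.2367) = 2435 × -1.441
W_by_gas = -3509 J; work on gas = −W_by = 3509 J.

W ≈ 3.51 kJ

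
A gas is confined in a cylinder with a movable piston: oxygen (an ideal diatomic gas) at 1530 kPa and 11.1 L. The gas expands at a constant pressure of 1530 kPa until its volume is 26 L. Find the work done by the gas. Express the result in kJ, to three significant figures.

Isobaric: W = P ΔV.
W = (1530 kPa)(26 − 11.1 L) = (1530)(14.9) = 22797 J.

W ≈ 22.8 kJ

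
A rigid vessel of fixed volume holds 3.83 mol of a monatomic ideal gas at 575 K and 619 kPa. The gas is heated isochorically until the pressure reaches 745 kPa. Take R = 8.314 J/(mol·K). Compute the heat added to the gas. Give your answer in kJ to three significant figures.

Constant volume ⇒ W = 0, so Q = ΔU = nCᵥΔT with Cᵥ = 3R/2 = 12.47 J/(mol·K).
At constant V, T₂/T₁ = P₂/P₁ ⇒ ΔT = T₁(P₂/P₁ − 1) = 575·(745/619 − 1) = 117 K.
ΔU = (3.83)(12.47)(117) = 5590 J.

Q ≈ 5.59 kJ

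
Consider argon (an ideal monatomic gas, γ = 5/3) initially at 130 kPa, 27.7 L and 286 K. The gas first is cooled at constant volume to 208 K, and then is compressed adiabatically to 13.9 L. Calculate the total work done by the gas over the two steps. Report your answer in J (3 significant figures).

W_total ≈ -2290 J

Step 1 (isochoric): W = 0 (constant volume).
After step 1: P = 94.55 kPa (V unchanged).
Step 2 (adiabatic): W = (P₁V₁ − P₂V₂)/(γ−1) = (2619 − 4147)/0.667 = -2293 J.
W_total = 0 − 2293 = -2293 J.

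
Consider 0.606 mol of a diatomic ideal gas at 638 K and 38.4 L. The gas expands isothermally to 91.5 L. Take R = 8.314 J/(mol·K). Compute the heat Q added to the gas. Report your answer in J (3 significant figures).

Isothermal ⇒ ΔU = 0, so Q = W = nRT ln(V₂/V₁).
Q = (0.606)(8.314)(638) ln(91.5/38.4) = 3214 × 0.8683 = 2791 J.

Q ≈ 2790 J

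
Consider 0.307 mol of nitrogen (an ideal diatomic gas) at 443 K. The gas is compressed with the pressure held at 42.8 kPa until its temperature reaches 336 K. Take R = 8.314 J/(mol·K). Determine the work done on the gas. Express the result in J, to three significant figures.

W ≈ 273 J

Isobaric: W = P ΔV = nR ΔT.
W = (0.307)(8.314)(336 − 443) = -273.1 J.
Work on gas = −W_by = 273.1 J.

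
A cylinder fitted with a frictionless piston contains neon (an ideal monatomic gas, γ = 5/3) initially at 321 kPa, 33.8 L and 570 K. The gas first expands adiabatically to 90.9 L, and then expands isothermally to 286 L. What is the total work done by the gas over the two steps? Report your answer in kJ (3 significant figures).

Step 1 (adiabatic): W = (P₁V₁ − P₂V₂)/(γ−1) = (10850 − 5610)/0.667 = 7859 J.
After step 1: P = 61.72 kPa, V = 90.9 L, T = 294.7 K.
Step 2 (isothermal): W = P₁V₁ ln(V₂/V₁) = (5610) ln(286/90.9) = 6431 J.
W_total = 7859 + 6431 = 14290 J.

W_total ≈ 14.3 kJ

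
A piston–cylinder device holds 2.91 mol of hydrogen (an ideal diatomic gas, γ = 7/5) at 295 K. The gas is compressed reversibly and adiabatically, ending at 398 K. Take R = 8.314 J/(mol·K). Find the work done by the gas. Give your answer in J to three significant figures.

Adiabatic ⇒ Q = 0, so W_by = −ΔU = nCᵥ(T₁ − T₂).
Cᵥ = 5R/2 = 20.79 J/(mol·K).
W = (2.91)(20.79)(295 − 398) = -6230 J.

W ≈ -6230 J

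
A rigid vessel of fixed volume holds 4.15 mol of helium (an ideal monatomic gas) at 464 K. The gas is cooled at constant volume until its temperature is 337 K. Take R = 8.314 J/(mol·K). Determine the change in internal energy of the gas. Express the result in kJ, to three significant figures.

Constant volume ⇒ W = 0, so Q = ΔU = nCᵥΔT with Cᵥ = 3R/2 = 12.47 J/(mol·K).
ΔU = (4.15)(12.47)(337 − 464) = -6573 J.

ΔU ≈ -6.57 kJ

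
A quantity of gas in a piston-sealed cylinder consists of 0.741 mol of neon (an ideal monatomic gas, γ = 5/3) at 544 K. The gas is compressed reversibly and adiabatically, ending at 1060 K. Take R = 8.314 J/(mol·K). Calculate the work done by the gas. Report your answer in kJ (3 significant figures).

Adiabatic ⇒ Q = 0, so W_by = −ΔU = nCᵥ(T₁ − T₂).
Cᵥ = 3R/2 = 12.47 J/(mol·K).
W = (0.741)(12.47)(544 − 1060) = -4768 J.

W ≈ -4.77 kJ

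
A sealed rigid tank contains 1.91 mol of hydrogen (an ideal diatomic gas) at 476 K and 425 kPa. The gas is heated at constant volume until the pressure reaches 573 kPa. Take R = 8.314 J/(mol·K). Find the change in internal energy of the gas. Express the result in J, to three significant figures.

Constant volume ⇒ W = 0, so Q = ΔU = nCᵥΔT with Cᵥ = 5R/2 = 20.79 J/(mol·K).
At constant V, T₂/T₁ = P₂/P₁ ⇒ ΔT = T₁(P₂/P₁ − 1) = 476·(573/425 − 1) = 165.8 K.
ΔU = (1.91)(20.79)(165.8) = 6581 J.

ΔU ≈ 6580 J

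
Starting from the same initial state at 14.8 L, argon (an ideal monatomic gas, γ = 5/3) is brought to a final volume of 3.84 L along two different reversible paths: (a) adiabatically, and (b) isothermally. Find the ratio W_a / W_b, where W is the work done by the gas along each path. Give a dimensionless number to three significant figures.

W_a / W_b ≈ 1.62

Path (a) adiabatic: W = P₁V₁(1 − (V₁/V₂)^(γ−1))/(γ−1) → W_a/(P₁V₁) = -2.187.
Path (b) isothermal: W = P₁V₁ ln(V₂/V₁) → W_b/(P₁V₁) = -1.349.
W_a / W_b = -2.187 / -1.349 = 1.621.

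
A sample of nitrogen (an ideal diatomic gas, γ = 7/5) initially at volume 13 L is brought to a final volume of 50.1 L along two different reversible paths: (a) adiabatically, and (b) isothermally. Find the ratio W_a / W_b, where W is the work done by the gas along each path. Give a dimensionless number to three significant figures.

W_a / W_b ≈ 0.773

Path (a) adiabatic: W = P₁V₁(1 − (V₁/V₂)^(γ−1))/(γ−1) → W_a/(P₁V₁) = 1.043.
Path (b) isothermal: W = P₁V₁ ln(V₂/V₁) → W_b/(P₁V₁) = 1.349.
W_a / W_b = 1.043 / 1.349 = 0.7728.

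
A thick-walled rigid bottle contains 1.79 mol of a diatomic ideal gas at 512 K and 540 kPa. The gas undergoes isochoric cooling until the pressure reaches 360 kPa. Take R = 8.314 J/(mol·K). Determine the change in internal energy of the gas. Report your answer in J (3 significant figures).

Constant volume ⇒ W = 0, so Q = ΔU = nCᵥΔT with Cᵥ = 5R/2 = 20.79 J/(mol·K).
At constant V, T₂/T₁ = P₂/P₁ ⇒ ΔT = T₁(P₂/P₁ − 1) = 512·(360/540 − 1) = -170.7 K.
ΔU = (1.79)(20.79)(-170.7) = -6350 J.

ΔU ≈ -6350 J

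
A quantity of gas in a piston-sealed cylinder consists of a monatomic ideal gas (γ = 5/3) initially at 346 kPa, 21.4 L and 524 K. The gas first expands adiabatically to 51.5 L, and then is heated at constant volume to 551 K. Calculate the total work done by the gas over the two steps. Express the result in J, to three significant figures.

Step 1 (adiabatic): W = (P₁V₁ − P₂V₂)/(γ−1) = (7404 − 4123)/0.667 = 4922 J.
Step 2 (isochoric): W = 0 (constant volume).
W_total = 4922 + 0 = 4922 J.

W_total ≈ 4920 J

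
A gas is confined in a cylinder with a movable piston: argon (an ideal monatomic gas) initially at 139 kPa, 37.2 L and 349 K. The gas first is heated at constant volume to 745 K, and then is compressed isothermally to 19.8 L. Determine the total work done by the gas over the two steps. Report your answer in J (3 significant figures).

W_total ≈ -6960 J

Step 1 (isochoric): W = 0 (constant volume).
After step 1: P = 296.7 kPa (V unchanged).
Step 2 (isothermal): W = P₁V₁ ln(V₂/V₁) = (11038) ln(19.8/37.2) = -6961 J.
W_total = 0 − 6961 = -6961 J.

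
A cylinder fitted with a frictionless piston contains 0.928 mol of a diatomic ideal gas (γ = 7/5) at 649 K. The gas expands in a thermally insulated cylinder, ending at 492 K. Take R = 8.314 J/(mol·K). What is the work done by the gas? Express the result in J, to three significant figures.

W ≈ 3030 J

Adiabatic ⇒ Q = 0, so W_by = −ΔU = nCᵥ(T₁ − T₂).
Cᵥ = 5R/2 = 20.79 J/(mol·K).
W = (0.928)(20.79)(649 − 492) = 3028 J.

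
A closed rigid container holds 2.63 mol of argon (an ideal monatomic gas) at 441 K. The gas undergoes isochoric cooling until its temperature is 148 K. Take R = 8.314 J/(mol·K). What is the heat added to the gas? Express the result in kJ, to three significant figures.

Q ≈ -9.61 kJ

Constant volume ⇒ W = 0, so Q = ΔU = nCᵥΔT with Cᵥ = 3R/2 = 12.47 J/(mol·K).
ΔU = (2.63)(12.47)(148 − 441) = -9610 J.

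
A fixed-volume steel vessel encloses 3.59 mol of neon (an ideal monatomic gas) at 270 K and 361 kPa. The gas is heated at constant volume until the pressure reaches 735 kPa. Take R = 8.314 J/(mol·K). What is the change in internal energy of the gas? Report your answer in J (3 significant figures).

ΔU ≈ 12500 J

Constant volume ⇒ W = 0, so Q = ΔU = nCᵥΔT with Cᵥ = 3R/2 = 12.47 J/(mol·K).
At constant V, T₂/T₁ = P₂/P₁ ⇒ ΔT = T₁(P₂/P₁ − 1) = 270·(735/361 − 1) = 279.7 K.
ΔU = (3.59)(12.47)(279.7) = 12523 J.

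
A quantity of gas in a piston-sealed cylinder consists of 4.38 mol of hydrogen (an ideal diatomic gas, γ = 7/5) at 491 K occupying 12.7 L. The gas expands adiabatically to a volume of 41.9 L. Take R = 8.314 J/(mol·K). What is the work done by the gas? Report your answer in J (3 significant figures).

W ≈ 17000 J

Adiabatic: TV^(γ−1) = const with γ = 7/5.
T₂ = T₁ (V₁/V₂)^(γ−1) = 491 × (12.7/41.9)^0.4 = 491 × 0.6203 = 304.6 K.
W_by = nCᵥ(T₁ − T₂) = (4.38)(20.79)(491 − 304.6) = 16970 J.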